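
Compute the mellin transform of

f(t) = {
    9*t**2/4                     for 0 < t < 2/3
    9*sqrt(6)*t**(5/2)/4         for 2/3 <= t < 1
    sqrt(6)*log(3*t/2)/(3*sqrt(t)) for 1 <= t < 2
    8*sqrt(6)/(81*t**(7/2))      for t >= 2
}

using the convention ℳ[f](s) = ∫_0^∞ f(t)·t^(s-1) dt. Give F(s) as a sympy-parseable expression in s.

2**(-s - 1/2)*(324*2**(s + 1/2)*(-2*s + (s + 1/2)**2)*(s - 7/2)*(s + 5/2) - 324*2**(s + 1/2)*(-2*s + (s + 1/2)**2)*(s - 7/2)*(2*s + 4) + 729*3**(s + 1/2)*(-2*s + (s + 1/2)**2)*(s - 7/2)*(2*s + 4) - 108*3**(s + 1/2)*(s - 7/2)*(s + 1/2)*(s + 5/2)*(2*s + 4)*log(3) + 108*3**(s + 1/2)*(s - 7/2)*(s + 1/2)*(s + 5/2)*(2*s + 4)*log(2) - 108*3**(s + 1/2)*(s - 7/2)*(s + 5/2)*(2*s + 4)*log(2) + 108*3**(s + 1/2)*(s - 7/2)*(s + 5/2)*(2*s + 4) + 108*3**(s + 1/2)*(s - 7/2)*(s + 5/2)*(2*s + 4)*log(3) - 2*6**(s + 1/2)*(-2*s + (s + 1/2)**2)*(s + 5/2)*(2*s + 4) + 54*6**(s + 1/2)*(s - 7/2)*(s + 1/2)*(s + 5/2)*(2*s + 4)*log(3) - 54*6**(s + 1/2)*(s - 7/2)*(s + 5/2)*(2*s + 4)*log(3) - 54*6**(s + 1/2)*(s - 7/2)*(s + 5/2)*(2*s + 4))/(162*(3/2)**s*(-2*s + (s + 1/2)**2)*(s - 7/2)*(s + 5/2)*(2*s + 4))
  -2 < Re(s) < 7/2

undo the common scale on t: t**2 on [0, 1); 2*t**(5/2) on [1, 3/2); log(t)/sqrt(t) on [3/2, 3); …
back out the shared t-power: t**(3/2) on [0, 1); 2*t**2 on [1, 3/2); log(t)/t on [3/2, 3); …
breakpoints 2/3, 1, 2: one integral from each of the 4 segments
between 0 and 2/3 the integrand is 9*t**2/4·t^(s-1)
[2/3, 1) adds the kernel integral of 9*sqrt(6)*t**(5/2)/4
on [1, 2): add ∫ sqrt(6)*log(3*t/2)/(3*sqrt(t))·t^(s-1) dt
on [2, ∞) integrate f = 8*sqrt(6)/(81*t**(7/2)) against the kernel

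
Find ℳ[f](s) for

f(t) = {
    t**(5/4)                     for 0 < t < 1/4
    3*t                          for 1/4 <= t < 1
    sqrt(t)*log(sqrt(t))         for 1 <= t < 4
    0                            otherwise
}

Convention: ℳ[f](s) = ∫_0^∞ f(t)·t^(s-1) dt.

(16*16**s*(s + 1)*(2*s + 1)*(4*s + 5)*log(2) - 16*2**(4*s)*(s + 1)*(4*s + 5) + 8*2**(2*s)*(s + 1)*(4*s + 5) + 12*2**(2*s)*(2*s + 1)**2*(4*s + 5) + 2*sqrt(2)*(s + 1)*(2*s + 1)**2 - 3*(2*s + 1)**2*(4*s + 5))/(4*2**(2*s)*(s + 1)*(2*s + 1)**2*(4*s + 5))
  Re(s) > -5/4

remove the power substitution first: t**(5/2) on [0, 1/2); 3*t**2 on [1/2, 1); t*log(t) on [1, 2)
back out the shared t-power: t**(3/2) on [0, 1/2); 3*t on [1/2, 1); log(t) on [1, 2)
linearity at 1/4, 1 turns ℳ[f](s) into 3 summed integrals
on [0, 1/4) integrate f = t**(5/4) against the kernel
on [1/4, 1) integrate f = 3*t against the kernel
over [1, 4), the kernel integral of sqrt(t)*log(sqrt(t)) enters the sum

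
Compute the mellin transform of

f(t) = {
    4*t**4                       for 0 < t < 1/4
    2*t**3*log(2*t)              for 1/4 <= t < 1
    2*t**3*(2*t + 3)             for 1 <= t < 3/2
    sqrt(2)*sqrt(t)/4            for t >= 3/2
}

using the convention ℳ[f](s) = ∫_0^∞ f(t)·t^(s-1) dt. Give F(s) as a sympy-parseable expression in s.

(-640*2**(2*s)*(s + 3)**2*(2*s + 1) + 128*2**(2*s)*(s + 3)*(s + 4)*(2*s + 1)*log(2) - 384*2**(2*s)*(s + 3)*(2*s + 1) - 128*2**(2*s)*(s + 4)*(2*s + 1) - 32*sqrt(3)*6**s*(s + 3)**2*(s + 4) + 2592*6**s*(s + 3)**2*(2*s + 1) + 1296*6**s*(s + 3)*(2*s + 1) + (s + 3)**2*(2*s + 1) + (s + 3)*(s + 4)*(2*s + 1)*log(4) + 2*(s + 4)*(2*s + 1))/(64*2**(2*s)*(s + 3)**2*(s + 4)*(2*s + 1))
  -4 < Re(s) < -1/2

remove the shared t-power first: 4*t**2 on [0, 1/4); 2*t*log(2*t) on [1/4, 1); 2*t*(2*t + 3) on [1, 3/2); …
invert the common scale on t to get t**2 on [0, 1/2); t*log(t) on [1/2, 2); t*(t + 3) on [2, 3); …
reversing the shared t-power: t on [0, 1/2); log(t) on [1/2, 2); t + 3 on [2, 3); …
split f at 1/4, 1, 3/2: ℳ[f](s) collects 4 kernel integrals
for t in [0, 1/4): the term is ∫ 4*t**4·t^(s-1)
∫ 2*t**3*log(2*t)·t^(s-1) over [1/4, 1)
∫ over [1, 3/2) of 2*t**3*(2*t + 3)·t^(s-1) joins the sum
for t in [3/2, ∞): the term is ∫ sqrt(2)*sqrt(t)/4·t^(s-1)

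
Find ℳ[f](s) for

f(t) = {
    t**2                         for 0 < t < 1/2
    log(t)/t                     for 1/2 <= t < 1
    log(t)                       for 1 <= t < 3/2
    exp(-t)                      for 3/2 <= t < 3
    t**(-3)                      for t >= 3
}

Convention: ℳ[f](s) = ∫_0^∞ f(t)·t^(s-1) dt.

along the cuts 1/2, 1, 3/2, 3, ℳ[f](s) splits into 5 integrals
∫ over [0, 1/2) of t**2·t^(s-1) joins the sum
∫ over [1/2, 1) of log(t)/t·t^(s-1) joins the sum
segment 1 to 3/2 holds log(t); add its integral
∫ over [3/2, 3) of exp(-t)·t^(s-1) joins the sum
between 3 and ∞ the integrand is t**(-3)·t^(s-1)

(108*2**s*s**2*(s - 3)*(s + 2)*(s**2 - 2*s + 1)*uppergamma(s, 3/2) - 108*2**s*s**2*(s - 3)*(s + 2)*(s**2 - 2*s + 1)*uppergamma(s, 3) - 108*2**s*s**2*(s - 3)*(s + 2) + 108*2**s*(s - 3)*(s + 2)*(s**2 - 2*s + 1) - 108*3**s*s*(s - 3)*(s + 2)*(s**2 - 2*s + 1)*log(2) + 108*3**s*s*(s - 3)*(s + 2)*(s**2 - 2*s + 1)*log(3) - 108*3**s*(s - 3)*(s + 2)*(s**2 - 2*s + 1) - 4*6**s*s**2*(s + 2)*(s**2 - 2*s + 1) + 216*s**3*(s - 3)*(s + 2)*log(2) - 216*s**2*(s - 3)*(s + 2)*log(2) + 216*s**2*(s - 3)*(s + 2) + 27*s**2*(s - 3)*(s**2 - 2*s + 1))/(108*2**s*s**2*(s - 3)*(s + 2)*(s**2 - 2*s + 1))
  -2 < Re(s) < 3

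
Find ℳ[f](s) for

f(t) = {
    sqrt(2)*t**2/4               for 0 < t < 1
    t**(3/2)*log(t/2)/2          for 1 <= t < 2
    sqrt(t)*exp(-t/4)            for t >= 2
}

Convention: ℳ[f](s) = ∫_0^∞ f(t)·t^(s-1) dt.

(2**(s + 9/2)*(-s - 2) + 2**(2*s + 3)*(s + 2)*(8*s + (2*s + 1)**2 + 8)*uppergamma(s + 1/2, 1/2) + 8*s + 4*(s + 2)*(2*s + 1)*log(2) + 8*(s + 2)*log(2) + sqrt(2)*(8*s + (2*s + 1)**2 + 8) + 16)/(4*(s + 2)*(8*s + (2*s + 1)**2 + 8))
  Re(s) > -2

strip the shared t-power: sqrt(2)*t**(3/2)/4 on [0, 1); t*log(t/2)/2 on [1, 2); exp(-t/4) on [2, ∞)
peel off the common scale on t: t**(3/2) on [0, 1/2); t*log(t) on [1/2, 1); exp(-t/2) on [1, ∞)
split f at 1, 2: ℳ[f](s) collects 3 kernel integrals
on [0, 1) integrate f = sqrt(2)*t**2/4 against the kernel
∫ t**(3/2)*log(t/2)/2·t^(s-1) over [1, 2)
the [2, ∞) slice contributes ∫ sqrt(t)*exp(-t/4)·t^(s-1) dt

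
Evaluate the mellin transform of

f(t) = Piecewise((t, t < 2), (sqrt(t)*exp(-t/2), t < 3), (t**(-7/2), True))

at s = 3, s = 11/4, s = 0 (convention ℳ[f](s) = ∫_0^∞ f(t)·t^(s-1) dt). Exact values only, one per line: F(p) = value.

F(3) = -78*sqrt(3)*exp(-3/2) - 15*sqrt(2)*sqrt(pi)*erfc(sqrt(6)/2) + 2*sqrt(3)/3 + 4 + 15*sqrt(2)*sqrt(pi)*erfc(1) + 58*sqrt(2)*exp(-1)
F(11/4) = -8*2**(1/4)*uppergamma(13/4, 3/2) + 4*3**(1/4)/9 + 32*2**(3/4)/15 + 8*2**(1/4)*uppergamma(13/4, 1)
F(0) = -sqrt(2)*sqrt(pi)*erfc(sqrt(6)/2) + 2*sqrt(3)/567 + sqrt(2)*sqrt(pi)*erfc(1) + 2

peel off the shared t-power: sqrt(t) on [0, 2); exp(-t/2) on [2, 3); t**(-4) on [3, ∞)
slice at 2, 3, transform all 3 pieces, and sum them
over [0, 2), the kernel integral of t enters the sum
segment [2, 3) carries sqrt(t)*exp(-t/2); integrate it
the [3, ∞) slice contributes ∫ t**(-7/2)·t^(s-1) dt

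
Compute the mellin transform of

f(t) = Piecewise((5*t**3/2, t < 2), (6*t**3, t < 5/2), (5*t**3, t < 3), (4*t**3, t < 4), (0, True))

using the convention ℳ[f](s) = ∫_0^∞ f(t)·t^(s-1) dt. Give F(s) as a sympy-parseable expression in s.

split f at 2, 5/2, 3: ℳ[f](s) collects 4 kernel integrals
between 0 and 2 the integrand is 5*t**3/2·t^(s-1)
[2, 5/2) adds the kernel integral of 6*t**3
∫ 5*t**3·t^(s-1) over [5/2, 3)
over [3, 4), the kernel integral of 4*t**3 enters the sum

(2048*2**(2*s) - 224*2**s + 216*3**s + 125*5**s/2**s)/(8*(s + 3))
  Re(s) > -3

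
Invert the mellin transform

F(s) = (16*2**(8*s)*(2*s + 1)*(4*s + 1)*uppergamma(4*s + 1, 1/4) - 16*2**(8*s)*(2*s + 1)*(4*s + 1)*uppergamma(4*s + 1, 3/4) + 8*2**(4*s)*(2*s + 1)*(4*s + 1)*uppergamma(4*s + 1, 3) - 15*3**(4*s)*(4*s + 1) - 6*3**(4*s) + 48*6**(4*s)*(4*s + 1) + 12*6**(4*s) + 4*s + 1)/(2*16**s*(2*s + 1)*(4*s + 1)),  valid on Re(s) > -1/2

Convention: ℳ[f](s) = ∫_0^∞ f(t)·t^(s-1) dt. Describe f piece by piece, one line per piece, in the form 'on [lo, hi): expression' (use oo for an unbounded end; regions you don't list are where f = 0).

on [0, 1/16): sqrt(t)
on [1/16, 81/16): t**(1/4)*exp(-t**(1/4)/2)
on [81/16, 81): t**(1/4)*(t**(1/4) + 1)
on [81, oo): t**(1/4)*exp(-t**(1/4))

peel off the power substitution: t on [0, 1/4); sqrt(t)*exp(-sqrt(t)/2) on [1/4, 9/4); sqrt(t)*(sqrt(t) + 1) on [9/4, 9); …
remove the shared t-power first: sqrt(t) on [0, 1/4); exp(-sqrt(t)/2) on [1/4, 9/4); sqrt(t) + 1 on [9/4, 9); …
peel off the power substitution: t on [0, 1/2); exp(-t/2) on [1/2, 3/2); t + 1 on [3/2, 3); …
cuts at 1/16, 81/16, 81: linearity sums the 4 kernel integrals
on [0, 1/16) integrate f = sqrt(t) against the kernel
between 1/16 and 81/16 the integrand is t**(1/4)*exp(-t**(1/4)/2)·t^(s-1)
between 81/16 and 81 the integrand is t**(1/4)*(t**(1/4) + 1)·t^(s-1)
on [81, ∞) integrate f = t**(1/4)*exp(-t**(1/4)) against the kernel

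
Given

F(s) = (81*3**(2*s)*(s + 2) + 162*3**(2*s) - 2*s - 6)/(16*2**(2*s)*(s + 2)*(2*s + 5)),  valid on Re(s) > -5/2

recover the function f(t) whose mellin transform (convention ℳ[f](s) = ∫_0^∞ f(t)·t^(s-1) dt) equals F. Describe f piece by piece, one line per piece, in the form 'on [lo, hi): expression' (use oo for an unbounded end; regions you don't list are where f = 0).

invert the power substitution to get t**5 on [0, 1/2); t**4*(2 - t) on [1/2, 3/2)
the shared t-power comes off first: t**3 on [0, 1/2); t**2*(2 - t) on [1/2, 3/2)
back out the shared t-power: t on [0, 1/2); 2 - t on [1/2, 3/2)
split f at 1/4: ℳ[f](s) collects 2 kernel integrals
∫ t**(5/2)·t^(s-1) over [0, 1/4)
for t in [1/4, 9/4): the term is ∫ t**2*(2 - sqrt(t))·t^(s-1)

on [0, 1/4): t**(5/2)
on [1/4, 9/4): t**2*(2 - sqrt(t))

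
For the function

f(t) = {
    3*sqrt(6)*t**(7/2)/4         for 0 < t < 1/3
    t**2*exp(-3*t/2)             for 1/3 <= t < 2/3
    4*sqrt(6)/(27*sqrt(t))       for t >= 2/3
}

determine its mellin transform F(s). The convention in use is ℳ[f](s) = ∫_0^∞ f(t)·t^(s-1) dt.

peel off the shared t-power: 3*sqrt(6)*t**(3/2)/4 on [0, 1/3); exp(-3*t/2) on [1/3, 2/3); 4*sqrt(6)/(27*t**(5/2)) on [2/3, ∞)
remove the common scale on t first: t**(3/2) on [0, 1/2); exp(-t) on [1/2, 1); t**(-5/2) on [1, ∞)
linearity at 1/3, 2/3 turns ℳ[f](s) into 3 summed integrals
∫ over [0, 1/3) of 3*sqrt(6)*t**(7/2)/4·t^(s-1) joins the sum
over [1/3, 2/3), the kernel integral of t**2*exp(-3*t/2) enters the sum
on [2/3, ∞) integrate f = 4*sqrt(6)/(27*sqrt(t)) against the kernel

(8*2**s*(2*s - 1)*(2*s + 7)*uppergamma(s + 2, 1/2) - 8*2**s*(2*s - 1)*(2*s + 7)*uppergamma(s + 2, 1) - 16*2**s*(2*s + 7) + sqrt(2)*(2*s - 1))/(18*3**s*(2*s - 1)*(2*s + 7))
  -7/2 < Re(s) < 1/2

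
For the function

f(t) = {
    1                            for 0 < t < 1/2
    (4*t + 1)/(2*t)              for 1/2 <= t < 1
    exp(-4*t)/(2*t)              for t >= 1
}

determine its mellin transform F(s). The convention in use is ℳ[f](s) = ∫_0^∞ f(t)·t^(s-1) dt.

(4*2**s*(1 - s) - 2*2**s + 5*4**s*(s - 1) + 4**s + 4*s*(s - 1)*uppergamma(s - 1, 4))/(2*2**(2*s)*s*(s - 1))
  Re(s) > 0

peel off the common scale on t: 1 on [0, 1); (2*t + 1)/t on [1, 2); exp(-2*t)/t on [2, ∞)
the shared t-power comes off first: t on [0, 1); 2*t + 1 on [1, 2); exp(-2*t) on [2, ∞)
decompose at 1/2, 1; ℳ[f](s) sums the 3 pieces' integrals
between 0 and 1/2 the integrand is 1·t^(s-1)
between 1/2 and 1 the integrand is (4*t + 1)/(2*t)·t^(s-1)
on [1, ∞) integrate f = exp(-4*t)/(2*t) against the kernel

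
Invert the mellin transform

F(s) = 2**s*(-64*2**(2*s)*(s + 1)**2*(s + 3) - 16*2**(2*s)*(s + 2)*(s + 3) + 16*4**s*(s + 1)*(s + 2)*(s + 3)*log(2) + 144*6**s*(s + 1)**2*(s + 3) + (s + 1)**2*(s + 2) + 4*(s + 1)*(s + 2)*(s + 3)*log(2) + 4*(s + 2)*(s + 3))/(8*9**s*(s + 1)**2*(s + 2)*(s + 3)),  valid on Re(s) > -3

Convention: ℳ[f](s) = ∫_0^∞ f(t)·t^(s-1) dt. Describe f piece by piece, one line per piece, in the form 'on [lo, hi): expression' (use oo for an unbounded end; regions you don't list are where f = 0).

on [0, 2/9): 729*t**3/64
on [2/9, 8/9): 9*t*log(9*t/4)/4
on [8/9, 4/3): 81*t**2/8

undo the common scale on t: 27*t**3/8 on [0, 1/3); 3*t*log(3*t/2)/2 on [1/3, 4/3); 9*t**2/2 on [4/3, 2)
invert the common scale on t to get t**3 on [0, 1/2); t*log(t) on [1/2, 2); 2*t**2 on [2, 3)
undo the shared t-power: t**2 on [0, 1/2); log(t) on [1/2, 2); 2*t on [2, 3)
treat the 3 regions marked off by 2/9, 8/9 separately and sum
over [0, 2/9), the kernel integral of 729*t**3/64 enters the sum
on [2/9, 8/9): add ∫ 9*t*log(9*t/4)/4·t^(s-1) dt
between 8/9 and 4/3 the integrand is 81*t**2/8·t^(s-1)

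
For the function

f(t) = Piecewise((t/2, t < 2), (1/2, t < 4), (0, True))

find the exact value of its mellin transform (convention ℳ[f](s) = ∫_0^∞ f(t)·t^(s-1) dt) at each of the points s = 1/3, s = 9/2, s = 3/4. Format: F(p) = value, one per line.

F(1/3) = 3*2**(1/3)*(-1 + 2*2**(1/3))/4
F(9/2) = 112*sqrt(2)/99 + 512/9
F(3/4) = -2*2**(3/4)/21 + 4*sqrt(2)/3

strip the common scale on t: t on [0, 1); 1/2 on [1, 2)
the 2 pieces separated at 2 each add one integral
over [0, 2), the kernel integral of t/2 enters the sum
piece [2, 4): integrate 1/2 against the kernel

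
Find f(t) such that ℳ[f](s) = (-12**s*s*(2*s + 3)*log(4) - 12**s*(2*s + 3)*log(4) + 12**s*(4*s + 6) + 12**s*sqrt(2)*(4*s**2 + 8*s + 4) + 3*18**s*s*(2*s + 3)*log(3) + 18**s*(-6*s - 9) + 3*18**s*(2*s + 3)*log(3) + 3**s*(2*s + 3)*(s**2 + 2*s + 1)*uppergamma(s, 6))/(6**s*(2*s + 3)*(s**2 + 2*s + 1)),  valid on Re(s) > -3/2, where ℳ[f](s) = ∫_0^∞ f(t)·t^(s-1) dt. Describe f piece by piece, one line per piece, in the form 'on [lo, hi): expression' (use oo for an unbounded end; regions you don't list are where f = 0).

f breaks at 2, 3 into 3 integrals to sum
piece [0, 2): integrate t**(3/2) against the kernel
over [2, 3), the kernel integral of t*log(t) enters the sum
[3, ∞) adds the kernel integral of exp(-2*t)

on [0, 2): t**(3/2)
on [2, 3): t*log(t)
on [3, oo): exp(-2*t)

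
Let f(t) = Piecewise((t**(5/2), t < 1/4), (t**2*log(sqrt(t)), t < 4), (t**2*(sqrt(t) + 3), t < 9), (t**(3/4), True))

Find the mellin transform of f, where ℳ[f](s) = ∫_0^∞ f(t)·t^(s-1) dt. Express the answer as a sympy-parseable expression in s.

2**(-2*s - 4)*(-1080*2**(4*s + 8)*(s + 2)**2*(4*s + 3) + 108*2**(4*s + 8)*(s + 2)*(2*s + 5)*(4*s + 3)*log(2) - 324*2**(4*s + 8)*(s + 2)*(4*s + 3) - 54*2**(4*s + 8)*(2*s + 5)*(4*s + 3) - 16*sqrt(3)*6**(2*s + 4)*(s + 2)**2*(2*s + 5) + 1296*6**(2*s + 4)*(s + 2)**2*(4*s + 3) + 324*6**(2*s + 4)*(s + 2)*(4*s + 3) + 108*(s + 2)**2*(4*s + 3) + 108*(s + 2)*(2*s + 5)*(4*s + 3)*log(2) + (4*s + 3)*(108*s + 270))/(108*(s + 2)**2*(2*s + 5)*(4*s + 3))
  -5/2 < Re(s) < -3/4

the shared t-power comes off first: sqrt(t) on [0, 1/4); log(sqrt(t)) on [1/4, 4); sqrt(t) + 3 on [4, 9); …
the power substitution comes off first: t on [0, 1/2); log(t) on [1/2, 2); t + 3 on [2, 3); …
decompose at 1/4, 4, 9; ℳ[f](s) sums the 4 pieces' integrals
for t in [0, 1/4): the term is ∫ t**(5/2)·t^(s-1)
for t in [1/4, 4): the term is ∫ t**2*log(sqrt(t))·t^(s-1)
between 4 and 9 the integrand is t**2*(sqrt(t) + 3)·t^(s-1)
segment 9 to ∞ holds t**(3/4); add its integral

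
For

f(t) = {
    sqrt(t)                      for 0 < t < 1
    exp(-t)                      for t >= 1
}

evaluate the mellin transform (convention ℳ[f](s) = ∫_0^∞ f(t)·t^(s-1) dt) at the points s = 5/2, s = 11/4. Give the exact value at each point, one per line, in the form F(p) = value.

summing 2 kernel integrals split by 1 yields ℳ[f](s)
on [0, 1): add ∫ sqrt(t)·t^(s-1) dt
between 1 and ∞ the integrand is exp(-t)·t^(s-1)

F(5/2) = (E*(9*sqrt(pi)*erfc(1) + 4) + 30)*exp(-1)/12
F(11/4) = 4/13 + uppergamma(11/4, 1)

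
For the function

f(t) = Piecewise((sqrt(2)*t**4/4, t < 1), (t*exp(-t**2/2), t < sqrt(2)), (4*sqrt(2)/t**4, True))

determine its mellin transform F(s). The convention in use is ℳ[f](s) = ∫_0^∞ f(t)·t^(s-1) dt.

(2**(s/2 + 3/2)*(s - 4)*(s + 4)*uppergamma(s/2 + 1/2, 1/2) - 2**(s/2 + 3/2)*(s - 4)*(s + 4)*uppergamma(s/2 + 1/2, 1) + 2**(s/2 + 5/2)*(-s - 4) + sqrt(2)*(s - 4))/(4*(s - 4)*(s + 4))
  -4 < Re(s) < 4

invert the shared t-power to get sqrt(2)*t**3/4 on [0, 1); exp(-t**2/2) on [1, sqrt(2)); 4*sqrt(2)/t**5 on [sqrt(2), ∞)
the power substitution comes off first: sqrt(2)*t**(3/2)/4 on [0, 1); exp(-t/2) on [1, 2); 4*sqrt(2)/t**(5/2) on [2, ∞)
peel off the common scale on t: t**(3/2) on [0, 1/2); exp(-t) on [1/2, 1); t**(-5/2) on [1, ∞)
summing 3 kernel integrals split by 1, sqrt(2) yields ℳ[f](s)
on [0, 1): add ∫ sqrt(2)*t**4/4·t^(s-1) dt
for t in [1, sqrt(2)): the term is ∫ t*exp(-t**2/2)·t^(s-1)
∫ over [sqrt(2), ∞) of 4*sqrt(2)/t**4·t^(s-1) joins the sum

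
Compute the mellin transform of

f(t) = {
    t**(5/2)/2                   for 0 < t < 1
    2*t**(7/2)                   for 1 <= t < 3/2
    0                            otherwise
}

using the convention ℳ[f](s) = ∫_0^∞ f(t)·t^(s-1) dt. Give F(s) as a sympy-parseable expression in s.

(4*(3/2)**(s + 7/2)*(2*s + 5) - 6*s - 13)/((2*s + 5)*(2*s + 7))
  Re(s) > -5/2

integrate the 2 segments split at 1, then add the results
[0, 1) adds the kernel integral of t**(5/2)/2
segment [1, 3/2) carries 2*t**(7/2); integrate it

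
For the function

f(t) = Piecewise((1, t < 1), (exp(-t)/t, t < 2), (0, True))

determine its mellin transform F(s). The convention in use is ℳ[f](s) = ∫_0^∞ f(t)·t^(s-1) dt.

undo the shared t-power: t on [0, 1); exp(-t) on [1, 2)
the 2 pieces separated at 1 each add one integral
for t in [0, 1): the term is ∫ 1·t^(s-1)
for t in [1, 2): the term is ∫ exp(-t)/t·t^(s-1)

uppergamma(s - 1, 1) - uppergamma(s - 1, 2) + 1/s
  Re(s) > 0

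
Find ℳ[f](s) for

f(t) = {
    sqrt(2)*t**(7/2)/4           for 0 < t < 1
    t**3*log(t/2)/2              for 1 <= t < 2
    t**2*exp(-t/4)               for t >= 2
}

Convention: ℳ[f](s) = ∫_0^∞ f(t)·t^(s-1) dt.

reversing the shared t-power: sqrt(2)*t**(5/2)/4 on [0, 1); t**2*log(t/2)/2 on [1, 2); t*exp(-t/4) on [2, ∞)
invert the shared t-power to get sqrt(2)*t**(3/2)/4 on [0, 1); t*log(t/2)/2 on [1, 2); exp(-t/4) on [2, ∞)
undo the common scale on t: t**(3/2) on [0, 1/2); t*log(t) on [1/2, 1); exp(-t/2) on [1, ∞)
along the cuts 1, 2, ℳ[f](s) splits into 3 integrals
segment [0, 1) carries sqrt(2)*t**(7/2)/4; integrate it
on [1, 2) integrate f = t**3*log(t/2)/2 against the kernel
on [2, ∞): add ∫ t**2*exp(-t/4)·t^(s-1) dt

(32*2**(2*s)*(2*s + 7)*(2*s + (s + 2)**2 + 5)*uppergamma(s + 2, 1/2) - 8*2**s*(2*s + 7) + 2*s + (s + 2)*(2*s + 7)*log(2) + (2*s + 7)*log(2) + sqrt(2)*(2*s + (s + 2)**2 + 5) + 7)/(2*(2*s + 7)*(2*s + (s + 2)**2 + 5))
  Re(s) > -7/2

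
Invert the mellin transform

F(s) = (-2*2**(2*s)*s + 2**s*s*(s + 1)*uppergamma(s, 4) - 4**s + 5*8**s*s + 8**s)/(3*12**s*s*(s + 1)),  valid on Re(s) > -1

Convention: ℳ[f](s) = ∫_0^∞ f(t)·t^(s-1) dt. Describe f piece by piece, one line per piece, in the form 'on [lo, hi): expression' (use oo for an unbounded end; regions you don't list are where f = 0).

invert the shared t-power to get 1 on [0, 1/3); (6*t + 1)/(3*t) on [1/3, 2/3); exp(-6*t)/(3*t) on [2/3, ∞)
back out the common scale on t: 1 on [0, 1); (2*t + 1)/t on [1, 2); exp(-2*t)/t on [2, ∞)
invert the shared t-power to get t on [0, 1); 2*t + 1 on [1, 2); exp(-2*t) on [2, ∞)
slice at 1/3, 2/3, transform all 3 pieces, and sum them
on [0, 1/3) integrate f = t against the kernel
on [1/3, 2/3): add ∫ (2*t + 1/3)·t^(s-1) dt
for t in [2/3, ∞): the term is ∫ exp(-6*t)/3·t^(s-1)

on [0, 1/3): t
on [1/3, 2/3): 2*t + 1/3
on [2/3, oo): exp(-6*t)/3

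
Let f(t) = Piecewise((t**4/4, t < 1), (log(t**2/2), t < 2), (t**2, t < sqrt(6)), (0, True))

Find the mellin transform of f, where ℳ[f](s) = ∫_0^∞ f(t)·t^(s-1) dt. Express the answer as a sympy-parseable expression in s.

remove the power substitution first: t**2/4 on [0, 1); log(t/2) on [1, 4); t on [4, 6)
the common scale on t comes off first: t**2 on [0, 1/2); log(t) on [1/2, 2); 2*t on [2, 3)
f breaks at 1, 2 into 3 integrals to sum
on [0, 1) integrate f = t**4/4 against the kernel
piece [1, 2): integrate log(t**2/2) against the kernel
piece [2, sqrt(6)): integrate t**2 against the kernel

(-16*2**s*s**2*(s + 4) + 4*2**s*s*(s + 2)*(s + 4)*log(2) - 8*2**s*(s + 2)*(s + 4) + 24*6**(s/2)*s**2*(s + 4) + s**2*(s + 2) + 4*s*(s + 2)*(s + 4)*log(2) + 8*(s + 2)*(s + 4))/(4*s**2*(s + 2)*(s + 4))
  Re(s) > -4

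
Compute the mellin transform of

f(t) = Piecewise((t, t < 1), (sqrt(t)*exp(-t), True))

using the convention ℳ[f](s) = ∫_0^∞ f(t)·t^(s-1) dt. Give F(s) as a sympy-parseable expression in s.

peel off the shared t-power: sqrt(t) on [0, 1); exp(-t) on [1, ∞)
the 2 pieces separated at 1 each add one integral
on [0, 1) integrate f = t against the kernel
over [1, ∞), the kernel integral of sqrt(t)*exp(-t) enters the sum

((s + 1)*uppergamma(s + 1/2, 1) + 1)/(s + 1)
  Re(s) > -1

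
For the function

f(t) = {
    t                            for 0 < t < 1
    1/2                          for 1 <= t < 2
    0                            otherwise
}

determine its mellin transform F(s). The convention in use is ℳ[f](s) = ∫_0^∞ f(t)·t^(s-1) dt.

integrate the 2 segments split at 1, then add the results
the [0, 1) slice contributes ∫ t·t^(s-1) dt
on [1, 2) integrate f = 1/2 against the kernel

(2**s*(s + 1) + s - 1)/(2*s*(s + 1))
  Re(s) > -1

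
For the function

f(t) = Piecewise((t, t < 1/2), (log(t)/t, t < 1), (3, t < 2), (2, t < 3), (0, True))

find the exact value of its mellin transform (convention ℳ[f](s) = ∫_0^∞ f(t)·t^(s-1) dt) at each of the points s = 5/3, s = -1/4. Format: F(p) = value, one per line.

F(5/3) = -81/20 + 3*2**(1/3)*log(2)/4 + 75*2**(1/3)/64 + 6*2**(2/3)/5 + 18*3**(2/3)/5
F(-1/4) = -8*3**(3/4)/3 - 2*2**(3/4) - 8*2**(1/4)*log(2)/5 + 146*2**(1/4)/75 + 284/25

decompose at 1/2, 1, 2; ℳ[f](s) sums the 4 pieces' integrals
for t in [0, 1/2): the term is ∫ t·t^(s-1)
on [1/2, 1) integrate f = log(t)/t against the kernel
∫ 3·t^(s-1) over [1, 2)
on [2, 3): add ∫ 2·t^(s-1) dt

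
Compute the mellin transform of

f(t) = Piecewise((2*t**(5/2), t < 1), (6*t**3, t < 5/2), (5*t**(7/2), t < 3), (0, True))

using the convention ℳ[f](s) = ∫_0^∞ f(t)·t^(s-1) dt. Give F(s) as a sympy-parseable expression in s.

split f at 1, 5/2: ℳ[f](s) collects 3 kernel integrals
on [0, 1) integrate f = 2*t**(5/2) against the kernel
segment [1, 5/2) carries 6*t**3; integrate it
∫ 5*t**(7/2)·t^(s-1) over [5/2, 3)

2*(5*3**(s + 7/2)*(s + 3)*(2*s + 5) + 3*(5/2)**(s + 3)*(2*s + 5)*(2*s + 7) - 5*(5/2)**(s + 7/2)*(s + 3)*(2*s + 5) + 2*(s + 3)*(2*s + 7) - 3*(2*s + 5)*(2*s + 7))/((s + 3)*(2*s + 5)*(2*s + 7))
  Re(s) > -5/2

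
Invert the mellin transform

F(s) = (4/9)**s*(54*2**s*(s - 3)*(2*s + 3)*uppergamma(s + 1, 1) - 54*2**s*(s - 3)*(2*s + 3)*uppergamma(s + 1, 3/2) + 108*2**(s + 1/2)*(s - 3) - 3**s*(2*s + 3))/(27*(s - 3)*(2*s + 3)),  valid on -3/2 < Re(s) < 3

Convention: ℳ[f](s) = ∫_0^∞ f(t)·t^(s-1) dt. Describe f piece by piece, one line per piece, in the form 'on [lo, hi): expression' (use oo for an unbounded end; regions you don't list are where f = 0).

reversing the common scale on t: 3*sqrt(6)*t**(3/2)/4 on [0, 4/3); 3*t*exp(-3*t/4)/2 on [4/3, 2); 8/(27*t**3) on [2, ∞)
undo the common scale on t: t**(3/2) on [0, 2); t*exp(-t/2) on [2, 3); t**(-3) on [3, ∞)
reversing the shared t-power: sqrt(t) on [0, 2); exp(-t/2) on [2, 3); t**(-4) on [3, ∞)
cuts at 8/9, 4/3: linearity sums the 3 kernel integrals
∫ over [0, 8/9) of 27*t**(3/2)/8·t^(s-1) joins the sum
∫ 9*t*exp(-9*t/8)/4·t^(s-1) over [8/9, 4/3)
piece [4/3, ∞): integrate 64/(729*t**3) against the kernel

on [0, 8/9): 27*t**(3/2)/8
on [8/9, 4/3): 9*t*exp(-9*t/8)/4
on [4/3, oo): 64/(729*t**3)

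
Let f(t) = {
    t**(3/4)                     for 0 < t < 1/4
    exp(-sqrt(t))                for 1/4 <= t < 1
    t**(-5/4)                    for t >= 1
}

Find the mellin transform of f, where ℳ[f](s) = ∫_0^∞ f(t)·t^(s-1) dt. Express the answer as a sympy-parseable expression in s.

reversing the power substitution: t**(3/2) on [0, 1/2); exp(-t) on [1/2, 1); t**(-5/2) on [1, ∞)
split f at 1/4, 1: ℳ[f](s) collects 3 kernel integrals
for t in [0, 1/4): the term is ∫ t**(3/4)·t^(s-1)
∫ over [1/4, 1) of exp(-sqrt(t))·t^(s-1) joins the sum
piece [1, ∞): integrate t**(-5/4) against the kernel

(2*2**(2*s)*(4*s - 5)*(4*s + 3)*uppergamma(2*s, 1/2) - 2*2**(2*s)*(4*s - 5)*(4*s + 3)*uppergamma(2*s, 1) - 4*2**(2*s)*(4*s + 3) + sqrt(2)*(4*s - 5))/(4**s*(4*s - 5)*(4*s + 3))
  -3/4 < Re(s) < 5/4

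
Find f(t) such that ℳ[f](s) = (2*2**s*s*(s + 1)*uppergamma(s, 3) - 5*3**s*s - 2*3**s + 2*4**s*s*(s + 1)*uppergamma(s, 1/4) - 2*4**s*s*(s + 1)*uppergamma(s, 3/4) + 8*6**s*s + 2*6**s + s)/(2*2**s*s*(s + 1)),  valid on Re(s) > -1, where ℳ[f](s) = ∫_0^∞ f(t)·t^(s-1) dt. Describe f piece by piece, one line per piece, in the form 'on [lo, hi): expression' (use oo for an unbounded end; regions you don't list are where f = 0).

integrate the 4 segments split at 1/2, 3/2, 3, then add the results
between 0 and 1/2 the integrand is t·t^(s-1)
∫ exp(-t/2)·t^(s-1) over [1/2, 3/2)
segment 3/2 to 3 holds (t + 1); add its integral
between 3 and ∞ the integrand is exp(-t)·t^(s-1)

on [0, 1/2): t
on [1/2, 3/2): exp(-t/2)
on [3/2, 3): t + 1
on [3, oo): exp(-t)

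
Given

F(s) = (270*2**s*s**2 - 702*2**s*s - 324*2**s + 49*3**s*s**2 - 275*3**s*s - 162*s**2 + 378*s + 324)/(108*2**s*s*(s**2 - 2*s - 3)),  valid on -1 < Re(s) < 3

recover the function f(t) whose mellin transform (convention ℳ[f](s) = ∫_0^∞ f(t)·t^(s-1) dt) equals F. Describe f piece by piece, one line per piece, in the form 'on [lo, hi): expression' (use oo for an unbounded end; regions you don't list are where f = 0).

on [0, 1/2): t
on [1/2, 1): 2*t + 1
on [1, 3/2): t/2
on [3/2, oo): t**(-3)

along the cuts 1/2, 1, 3/2, ℳ[f](s) splits into 4 integrals
over [0, 1/2), the kernel integral of t enters the sum
∫ over [1/2, 1) of (2*t + 1)·t^(s-1) joins the sum
between 1 and 3/2 the integrand is t/2·t^(s-1)
piece [3/2, ∞): integrate t**(-3) against the kernel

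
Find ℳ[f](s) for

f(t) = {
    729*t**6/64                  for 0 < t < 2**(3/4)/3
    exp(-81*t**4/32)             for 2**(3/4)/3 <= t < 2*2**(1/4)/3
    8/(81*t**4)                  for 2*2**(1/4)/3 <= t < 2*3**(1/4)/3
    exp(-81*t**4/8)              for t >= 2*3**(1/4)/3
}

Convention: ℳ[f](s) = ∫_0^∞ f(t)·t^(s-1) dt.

2**s*(sqrt(2)*3**(3/4)/6)**s*(3*24**(s/4)*(s - 4)*(s + 6)*uppergamma(s/4, 1/4) + 3*6**(s/4)*(s - 4)*(s + 6)*uppergamma(s/4, 6) + 3*sqrt(2)*6**(s/4)*(s - 4) + 2*6**(s/2)*(s + 6) - 3*(2**(3/4)*3**(1/4))**s*(s - 4)*(s + 6)*uppergamma(s/4, 1) - 3*(2**(3/4)*3**(1/4))**s*(s + 6))/(12*3**s*(s - 4)*(s + 6))
  Re(s) > -6

peel off the common scale on t: t**6 on [0, 2**(3/4)/2); exp(-t**4/2) on [2**(3/4)/2, 2**(1/4)); 1/(2*t**4) on [2**(1/4), 3**(1/4)); …
undo the power substitution: t**3 on [0, sqrt(2)/2); exp(-t**2/2) on [sqrt(2)/2, sqrt(2)); 1/(2*t**2) on [sqrt(2), sqrt(3)); …
reversing the power substitution: t**(3/2) on [0, 1/2); exp(-t/2) on [1/2, 2); 1/(2*t) on [2, 3); …
along the cuts 2**(3/4)/3, 2*2**(1/4)/3, 2*3**(1/4)/3, ℳ[f](s) splits into 4 integrals
the [0, 2**(3/4)/3) slice contributes ∫ 729*t**6/64·t^(s-1) dt
the [2**(3/4)/3, 2*2**(1/4)/3) slice contributes ∫ exp(-81*t**4/32)·t^(s-1) dt
segment 2*2**(1/4)/3 to 2*3**(1/4)/3 holds 8/(81*t**4); add its integral
on [2*3**(1/4)/3, ∞): add ∫ exp(-81*t**4/8)·t^(s-1) dt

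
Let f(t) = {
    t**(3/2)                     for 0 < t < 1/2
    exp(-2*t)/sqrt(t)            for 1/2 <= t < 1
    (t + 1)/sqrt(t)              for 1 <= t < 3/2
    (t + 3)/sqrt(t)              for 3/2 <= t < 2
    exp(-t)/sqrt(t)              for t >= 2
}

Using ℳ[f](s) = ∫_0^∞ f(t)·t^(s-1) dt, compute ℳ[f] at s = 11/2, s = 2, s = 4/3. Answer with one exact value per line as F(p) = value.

F(11/2) = (9100*E + 729120 + 118557*exp(2))*exp(-2)/4480
F(2) = sqrt(2)*(210*E + 210*sqrt(2)*(-1 + sqrt(pi)*exp(2)*erfc(sqrt(2)) + 2*sqrt(2)) + (-840*sqrt(3) - 448*sqrt(2) - 105*sqrt(pi)*erfc(sqrt(2)) + 105*sqrt(pi)*erfc(1) + 4719)*exp(2))*exp(-2)/840
F(4/3) = 2**(1/6)*(-4488*3**(5/6) - 3264*2**(5/6) - 1870*uppergamma(5/6, 2) + 165 + 1870*2**(5/6)*uppergamma(5/6, 2) + 1870*uppergamma(5/6, 1) + 17544*2**(2/3))/3740

undo the shared t-power: t**(5/2) on [0, 1/2); sqrt(t)*exp(-2*t) on [1/2, 1); sqrt(t)*(t + 1) on [1, 3/2); …
reversing the shared t-power: t**2 on [0, 1/2); exp(-2*t) on [1/2, 1); t + 1 on [1, 3/2); …
linearity at 1/2, 1, 3/2, 2 turns ℳ[f](s) into 5 summed integrals
for t in [0, 1/2): the term is ∫ t**(3/2)·t^(s-1)
∫ exp(-2*t)/sqrt(t)·t^(s-1) over [1/2, 1)
over [1, 3/2), the kernel integral of (t + 1)/sqrt(t) enters the sum
between 3/2 and 2 the integrand is (t + 3)/sqrt(t)·t^(s-1)
on [2, ∞) integrate f = exp(-t)/sqrt(t) against the kernel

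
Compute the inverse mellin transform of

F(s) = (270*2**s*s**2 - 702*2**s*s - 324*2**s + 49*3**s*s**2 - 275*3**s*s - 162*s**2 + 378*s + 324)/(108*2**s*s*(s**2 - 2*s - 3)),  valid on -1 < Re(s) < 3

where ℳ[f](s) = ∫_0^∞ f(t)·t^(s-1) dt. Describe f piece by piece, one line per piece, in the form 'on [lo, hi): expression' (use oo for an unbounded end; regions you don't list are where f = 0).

the 4 pieces separated at 1/2, 1, 3/2 each add one integral
the [0, 1/2) slice contributes ∫ t·t^(s-1) dt
on [1/2, 1) integrate f = (2*t + 1) against the kernel
between 1 and 3/2 the integrand is t/2·t^(s-1)
on [3/2, ∞): add ∫ t**(-3)·t^(s-1) dt

on [0, 1/2): t
on [1/2, 1): 2*t + 1
on [1, 3/2): t/2
on [3/2, oo): t**(-3)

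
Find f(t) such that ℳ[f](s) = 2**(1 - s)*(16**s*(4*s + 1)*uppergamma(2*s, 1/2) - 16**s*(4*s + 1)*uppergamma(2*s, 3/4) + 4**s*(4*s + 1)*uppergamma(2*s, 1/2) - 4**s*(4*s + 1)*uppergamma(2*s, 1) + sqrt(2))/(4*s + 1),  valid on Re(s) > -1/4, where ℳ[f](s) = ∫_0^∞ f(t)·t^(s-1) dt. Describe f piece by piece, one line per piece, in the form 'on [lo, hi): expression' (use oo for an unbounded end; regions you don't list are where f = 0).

invert the common scale on t to get sqrt(2)*t**(1/4)/2 on [0, 1); exp(-sqrt(t)/2) on [1, 4); exp(-sqrt(t)/4) on [4, 9)
invert the power substitution to get sqrt(2)*sqrt(t)/2 on [0, 1); exp(-t/2) on [1, 2); exp(-t/4) on [2, 3)
remove the common scale on t first: sqrt(t) on [0, 1/2); exp(-t) on [1/2, 1); exp(-t/2) on [1, 3/2)
cuts at 1/2, 2: linearity sums the 3 kernel integrals
between 0 and 1/2 the integrand is 2**(3/4)*t**(1/4)/2·t^(s-1)
segment [1/2, 2) carries exp(-sqrt(2)*sqrt(t)/2); integrate it
on [2, 9/2): add ∫ exp(-sqrt(2)*sqrt(t)/4)·t^(s-1) dt

on [0, 1/2): 2**(3/4)*t**(1/4)/2
on [1/2, 2): exp(-sqrt(2)*sqrt(t)/2)
on [2, 9/2): exp(-sqrt(2)*sqrt(t)/4)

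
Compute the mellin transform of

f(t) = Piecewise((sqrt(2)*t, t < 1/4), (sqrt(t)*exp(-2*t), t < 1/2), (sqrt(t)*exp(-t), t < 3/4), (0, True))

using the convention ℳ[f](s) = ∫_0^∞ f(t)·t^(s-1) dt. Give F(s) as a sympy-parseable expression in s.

2**(-2*s - 2)*(2**(s + 3/2)*(s + 1)*uppergamma(s + 1/2, 1/2) - 2**(s + 3/2)*(s + 1)*uppergamma(s + 1/2, 1) + 2**(2*s + 2)*(s + 1)*uppergamma(s + 1/2, 1/2) - 2**(2*s + 2)*(s + 1)*uppergamma(s + 1/2, 3/4) + sqrt(2))/(s + 1)
  Re(s) > -1

invert the shared t-power to get sqrt(2)*sqrt(t) on [0, 1/4); exp(-2*t) on [1/4, 1/2); exp(-t) on [1/2, 3/4)
strip the common scale on t: sqrt(t) on [0, 1/2); exp(-t) on [1/2, 1); exp(-t/2) on [1, 3/2)
linearity at 1/4, 1/2 turns ℳ[f](s) into 3 summed integrals
the [0, 1/4) slice contributes ∫ sqrt(2)*t·t^(s-1) dt
on [1/4, 1/2) integrate f = sqrt(t)*exp(-2*t) against the kernel
on [1/2, 3/4) integrate f = sqrt(t)*exp(-t) against the kernel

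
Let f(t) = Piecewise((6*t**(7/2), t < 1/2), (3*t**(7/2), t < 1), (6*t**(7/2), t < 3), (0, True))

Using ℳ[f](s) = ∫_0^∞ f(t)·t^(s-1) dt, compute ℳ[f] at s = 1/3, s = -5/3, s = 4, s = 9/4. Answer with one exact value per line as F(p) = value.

F(1/3) = -18/23 + 9*2**(1/6)/184 + 972*3**(5/6)/23
F(-5/3) = -18/11 + 9*2**(1/6)/22 + 108*3**(5/6)/11
F(4) = -2/5 + sqrt(2)/640 + 8748*sqrt(3)/5
F(9/4) = -12/23 + 3*2**(1/4)/368 + 5832*3**(3/4)/23

f breaks at 1/2, 1 into 3 integrals to sum
[0, 1/2) adds the kernel integral of 6*t**(7/2)
segment [1/2, 1) carries 3*t**(7/2); integrate it
on [1, 3) integrate f = 6*t**(7/2) against the kernel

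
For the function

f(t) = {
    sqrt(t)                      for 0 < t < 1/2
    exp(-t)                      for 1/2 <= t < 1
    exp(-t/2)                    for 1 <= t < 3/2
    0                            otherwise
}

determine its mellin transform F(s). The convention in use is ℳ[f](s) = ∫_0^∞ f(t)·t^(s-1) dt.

split f at 1/2, 1: ℳ[f](s) collects 3 kernel integrals
∫ over [0, 1/2) of sqrt(t)·t^(s-1) joins the sum
on [1/2, 1): add ∫ exp(-t)·t^(s-1) dt
between 1 and 3/2 the integrand is exp(-t/2)·t^(s-1)

(2**s*(2*s + 1)*uppergamma(s, 1/2) - 2**s*(2*s + 1)*uppergamma(s, 1) + 4**s*(2*s + 1)*uppergamma(s, 1/2) - 4**s*(2*s + 1)*uppergamma(s, 3/4) + sqrt(2))/(2**s*(2*s + 1))
  Re(s) > -1/2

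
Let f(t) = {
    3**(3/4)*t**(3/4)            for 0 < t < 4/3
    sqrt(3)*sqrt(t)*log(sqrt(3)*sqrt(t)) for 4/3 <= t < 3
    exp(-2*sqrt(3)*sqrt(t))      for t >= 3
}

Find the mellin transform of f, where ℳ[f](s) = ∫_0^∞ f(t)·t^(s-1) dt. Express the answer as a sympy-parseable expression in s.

2*(-4*144**s*s*(4*s + 3)*log(2) - 2*144**s*(4*s + 3)*log(2) + 2*144**s*(4*s + 3) + 4*144**s*sqrt(2)*(4*s**2 + 4*s + 1) + 6*324**s*s*(4*s + 3)*log(3) - 3*324**s*(4*s + 3) + 3*324**s*(4*s + 3)*log(3) + 9**s*(4*s + 3)*(4*s**2 + 4*s + 1)*uppergamma(2*s, 6))/(108**s*(4*s + 3)*(4*s**2 + 4*s + 1))
  Re(s) > -3/4

back out the common scale on t: t**(3/4) on [0, 4); sqrt(t)*log(sqrt(t)) on [4, 9); exp(-2*sqrt(t)) on [9, ∞)
peel off the power substitution: t**(3/2) on [0, 2); t*log(t) on [2, 3); exp(-2*t) on [3, ∞)
breakpoints 4/3, 3: one integral from each of the 3 segments
piece [0, 4/3): integrate 3**(3/4)*t**(3/4) against the kernel
between 4/3 and 3 the integrand is sqrt(3)*sqrt(t)*log(sqrt(3)*sqrt(t))·t^(s-1)
segment [3, ∞) carries exp(-2*sqrt(3)*sqrt(t)); integrate it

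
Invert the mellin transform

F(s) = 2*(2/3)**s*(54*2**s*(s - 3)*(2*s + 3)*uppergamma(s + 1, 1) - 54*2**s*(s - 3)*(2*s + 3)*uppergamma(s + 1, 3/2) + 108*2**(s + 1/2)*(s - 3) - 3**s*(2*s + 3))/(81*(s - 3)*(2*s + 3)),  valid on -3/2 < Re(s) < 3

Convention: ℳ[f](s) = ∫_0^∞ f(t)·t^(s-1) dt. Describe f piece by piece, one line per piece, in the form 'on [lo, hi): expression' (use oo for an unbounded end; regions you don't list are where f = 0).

strip the shared t-power: sqrt(6)*sqrt(t)/2 on [0, 4/3); exp(-3*t/4) on [4/3, 2); 16/(81*t**4) on [2, ∞)
reversing the common scale on t: sqrt(2)*sqrt(t)/2 on [0, 4); exp(-t/4) on [4, 6); 16/t**4 on [6, ∞)
invert the common scale on t to get sqrt(t) on [0, 2); exp(-t/2) on [2, 3); t**(-4) on [3, ∞)
treat the 3 regions marked off by 4/3, 2 separately and sum
piece [0, 4/3): integrate sqrt(6)*t**(3/2)/2 against the kernel
the [4/3, 2) slice contributes ∫ t*exp(-3*t/4)·t^(s-1) dt
segment 2 to ∞ holds 16/(81*t**3); add its integral

on [0, 4/3): sqrt(6)*t**(3/2)/2
on [4/3, 2): t*exp(-3*t/4)
on [2, oo): 16/(81*t**3)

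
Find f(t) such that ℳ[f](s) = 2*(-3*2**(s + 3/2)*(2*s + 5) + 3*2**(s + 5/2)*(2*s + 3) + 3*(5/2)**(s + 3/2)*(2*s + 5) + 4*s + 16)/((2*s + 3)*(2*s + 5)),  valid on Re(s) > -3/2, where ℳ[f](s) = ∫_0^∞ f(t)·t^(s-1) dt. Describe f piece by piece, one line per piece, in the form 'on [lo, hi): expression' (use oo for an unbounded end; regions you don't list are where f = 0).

on [0, 1): 5*t**(3/2)
on [1, 2): 3*t**(5/2)
on [2, 5/2): 3*t**(3/2)

linearity at 1, 2 turns ℳ[f](s) into 3 summed integrals
on [0, 1) integrate f = 5*t**(3/2) against the kernel
between 1 and 2 the integrand is 3*t**(5/2)·t^(s-1)
between 2 and 5/2 the integrand is 3*t**(3/2)·t^(s-1)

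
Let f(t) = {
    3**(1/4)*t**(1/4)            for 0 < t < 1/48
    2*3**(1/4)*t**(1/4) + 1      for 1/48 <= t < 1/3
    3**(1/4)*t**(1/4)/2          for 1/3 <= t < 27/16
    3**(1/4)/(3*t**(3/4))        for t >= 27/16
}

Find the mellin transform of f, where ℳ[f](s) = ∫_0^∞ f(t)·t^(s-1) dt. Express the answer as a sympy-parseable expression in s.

(270*2**(4*s)*s*(4*s - 3) + 27*2**(4*s)*(4*s - 3) + 81*3**(4*s)*s*(4*s - 3) - 32*81**s*s*(4*s + 1) - 162*s*(4*s - 3) - 108*s + 81)/(27*48**s*s*(4*s - 3)*(4*s + 1))
  -1/4 < Re(s) < 3/4

remove the common scale on t first: t**(1/4) on [0, 1/16); 2*t**(1/4) + 1 on [1/16, 1); t**(1/4)/2 on [1, 81/16); …
back out the power substitution: sqrt(t) on [0, 1/4); 2*sqrt(t) + 1 on [1/4, 1); sqrt(t)/2 on [1, 9/4); …
strip the power substitution: t on [0, 1/2); 2*t + 1 on [1/2, 1); t/2 on [1, 3/2); …
decompose at 1/48, 1/3, 27/16; ℳ[f](s) sums the 4 pieces' integrals
segment [0, 1/48) carries 3**(1/4)*t**(1/4); integrate it
on [1/48, 1/3) integrate f = (2*3**(1/4)*t**(1/4) + 1) against the kernel
piece [1/3, 27/16): integrate 3**(1/4)*t**(1/4)/2 against the kernel
piece [27/16, ∞): integrate 3**(1/4)/(3*t**(3/4)) against the kernel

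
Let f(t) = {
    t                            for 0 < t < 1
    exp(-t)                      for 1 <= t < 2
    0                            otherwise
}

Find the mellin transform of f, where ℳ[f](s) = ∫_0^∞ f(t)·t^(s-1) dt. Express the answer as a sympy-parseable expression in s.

((s + 1)*uppergamma(s, 1) - (s + 1)*uppergamma(s, 2) + 1)/(s + 1)
  Re(s) > -1

decompose at 1; ℳ[f](s) sums the 2 pieces' integrals
∫ t·t^(s-1) over [0, 1)
∫ over [1, 2) of exp(-t)·t^(s-1) joins the sum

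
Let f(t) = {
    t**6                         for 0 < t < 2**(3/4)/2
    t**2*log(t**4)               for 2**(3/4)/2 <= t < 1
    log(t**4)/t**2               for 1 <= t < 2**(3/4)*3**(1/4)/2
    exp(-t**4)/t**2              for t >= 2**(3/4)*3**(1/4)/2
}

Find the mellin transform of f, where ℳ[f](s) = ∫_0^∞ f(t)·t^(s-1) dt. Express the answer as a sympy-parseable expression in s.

2**(1/2 - s/4)*(3*2**(s/4 + 1/2)*(s - 2)**2*(s + 6)*(8*s + (s - 2)**2)*uppergamma(s/4 - 1/2, 3/2) - 48*2**(s/4 + 1/2)*(s - 2)**2*(s + 6) + 48*2**(s/4 + 1/2)*(s + 6)*(8*s + (s - 2)**2) + 3**(s/4 + 1/2)*(s - 2)*(s + 6)*(8*s + (s - 2)**2)*(-8*log(2) + 8*log(3)) - 32*3**(s/4 + 1/2)*(s + 6)*(8*s + (s - 2)**2) + 12*(s - 2)**3*(s + 6)*log(2) + 48*(s - 2)**2*(s + 6)*log(2) + 48*(s - 2)**2*(s + 6) + 6*(s - 2)**2*(8*s + (s - 2)**2))/(24*(s - 2)**2*(s + 6)*(8*s + (s - 2)**2))
  Re(s) > -6

reversing the power substitution: t**3 on [0, sqrt(2)/2); t*log(t**2) on [sqrt(2)/2, 1); log(t**2)/t on [1, sqrt(6)/2); …
invert the shared t-power to get t**4 on [0, sqrt(2)/2); t**2*log(t**2) on [sqrt(2)/2, 1); log(t**2) on [1, sqrt(6)/2); …
reversing the power substitution: t**2 on [0, 1/2); t*log(t) on [1/2, 1); log(t) on [1, 3/2); …
integrate the 4 segments split at 2**(3/4)/2, 1, 2**(3/4)*3**(1/4)/2, then add the results
on [0, 2**(3/4)/2) integrate f = t**6 against the kernel
between 2**(3/4)/2 and 1 the integrand is t**2*log(t**4)·t^(s-1)
between 1 and 2**(3/4)*3**(1/4)/2 the integrand is log(t**4)/t**2·t^(s-1)
over [2**(3/4)*3**(1/4)/2, ∞), the kernel integral of exp(-t**4)/t**2 enters the sum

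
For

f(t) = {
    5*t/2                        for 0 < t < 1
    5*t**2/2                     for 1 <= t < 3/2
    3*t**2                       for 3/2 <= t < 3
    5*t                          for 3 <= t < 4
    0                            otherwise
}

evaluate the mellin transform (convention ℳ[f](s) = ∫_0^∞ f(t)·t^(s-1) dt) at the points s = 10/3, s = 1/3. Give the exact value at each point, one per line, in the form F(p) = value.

F(10/3) = -729*2**(2/3)*3**(1/3)/2048 + 45/416 + 8991*3**(1/3)/208 + 3840*2**(2/3)/13
F(1/3) = -27*2**(2/3)*3**(1/3)/112 + 9*3**(1/3)/28 + 45/56 + 15*2**(2/3)

the 4 pieces separated at 1, 3/2, 3 each add one integral
on [0, 1): add ∫ 5*t/2·t^(s-1) dt
the [1, 3/2) slice contributes ∫ 5*t**2/2·t^(s-1) dt
over [3/2, 3), the kernel integral of 3*t**2 enters the sum
for t in [3, 4): the term is ∫ 5*t·t^(s-1)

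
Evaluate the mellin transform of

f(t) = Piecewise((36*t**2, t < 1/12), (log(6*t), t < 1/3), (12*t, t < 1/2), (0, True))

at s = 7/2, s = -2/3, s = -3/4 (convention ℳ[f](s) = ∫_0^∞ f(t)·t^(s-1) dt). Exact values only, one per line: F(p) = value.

F(7/2) = sqrt(3)*(-1204015 + 357588*log(2) + 2794176*sqrt(6))/100590336
F(-2/3) = 3*2**(1/3)*3**(2/3)*(-19*2**(2/3) - log(2**(2*2**(2/3) + 8)) + 13 + 16*6**(1/3))/8
F(-3/4) = 2*sqrt(2)*3**(3/4)*(-200*sqrt(2) - log(2**(15*sqrt(2) + 60)) + 89 + 180*6**(1/4))/45

strip the common scale on t: 4*t**2 on [0, 1/4); log(2*t) on [1/4, 1); 4*t on [1, 3/2)
the common scale on t comes off first: t**2 on [0, 1/2); log(t) on [1/2, 2); 2*t on [2, 3)
cuts at 1/12, 1/3: linearity sums the 3 kernel integrals
on [0, 1/12) integrate f = 36*t**2 against the kernel
∫ over [1/12, 1/3) of log(6*t)·t^(s-1) joins the sum
between 1/3 and 1/2 the integrand is 12*t·t^(s-1)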